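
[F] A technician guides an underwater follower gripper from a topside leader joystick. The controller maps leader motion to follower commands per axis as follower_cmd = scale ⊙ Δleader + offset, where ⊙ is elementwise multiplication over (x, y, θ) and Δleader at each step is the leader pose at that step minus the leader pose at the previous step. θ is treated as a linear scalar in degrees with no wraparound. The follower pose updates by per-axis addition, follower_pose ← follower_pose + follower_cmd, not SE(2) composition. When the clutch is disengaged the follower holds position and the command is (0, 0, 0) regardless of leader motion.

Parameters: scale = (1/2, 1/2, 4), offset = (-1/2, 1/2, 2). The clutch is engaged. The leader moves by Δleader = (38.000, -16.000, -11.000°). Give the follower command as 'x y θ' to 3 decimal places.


axis x: 1/2·38.000 + -1/2 = 18.500
axis y: 1/2·-16.000 + 1/2 = -7.500
axis θ: 4·-11.000 + 2 = -42.000

18.500 -7.500 -42.000


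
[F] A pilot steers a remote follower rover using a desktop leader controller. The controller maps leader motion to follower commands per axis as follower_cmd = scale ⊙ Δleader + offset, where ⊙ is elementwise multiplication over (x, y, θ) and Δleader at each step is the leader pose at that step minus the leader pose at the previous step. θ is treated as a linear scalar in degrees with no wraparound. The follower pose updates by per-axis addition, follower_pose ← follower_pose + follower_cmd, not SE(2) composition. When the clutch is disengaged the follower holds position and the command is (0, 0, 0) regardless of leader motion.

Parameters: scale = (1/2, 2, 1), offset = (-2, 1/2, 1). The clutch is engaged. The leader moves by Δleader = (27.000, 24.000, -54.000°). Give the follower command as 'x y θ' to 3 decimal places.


axis x: 1/2·27.000 + -2 = 11.500
axis y: 2·24.000 + 1/2 = 48.500
axis θ: 1·-54.000 + 1 = -53.000

11.500 48.500 -53.000


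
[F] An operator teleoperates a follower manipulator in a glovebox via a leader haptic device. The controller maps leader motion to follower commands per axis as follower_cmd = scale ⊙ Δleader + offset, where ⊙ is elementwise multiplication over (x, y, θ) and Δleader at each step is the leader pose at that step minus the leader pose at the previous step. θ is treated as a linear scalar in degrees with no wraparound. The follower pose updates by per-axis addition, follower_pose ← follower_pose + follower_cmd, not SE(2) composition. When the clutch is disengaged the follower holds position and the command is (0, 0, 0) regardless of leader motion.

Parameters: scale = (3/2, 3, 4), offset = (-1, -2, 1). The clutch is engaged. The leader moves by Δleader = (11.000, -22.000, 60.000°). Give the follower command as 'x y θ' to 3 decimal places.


axis x: 3/2·11.000 + -1 = 15.500
axis y: 3·-22.000 + -2 = -68.000
axis θ: 4·60.000 + 1 = 241.000

15.500 -68.000 241.000


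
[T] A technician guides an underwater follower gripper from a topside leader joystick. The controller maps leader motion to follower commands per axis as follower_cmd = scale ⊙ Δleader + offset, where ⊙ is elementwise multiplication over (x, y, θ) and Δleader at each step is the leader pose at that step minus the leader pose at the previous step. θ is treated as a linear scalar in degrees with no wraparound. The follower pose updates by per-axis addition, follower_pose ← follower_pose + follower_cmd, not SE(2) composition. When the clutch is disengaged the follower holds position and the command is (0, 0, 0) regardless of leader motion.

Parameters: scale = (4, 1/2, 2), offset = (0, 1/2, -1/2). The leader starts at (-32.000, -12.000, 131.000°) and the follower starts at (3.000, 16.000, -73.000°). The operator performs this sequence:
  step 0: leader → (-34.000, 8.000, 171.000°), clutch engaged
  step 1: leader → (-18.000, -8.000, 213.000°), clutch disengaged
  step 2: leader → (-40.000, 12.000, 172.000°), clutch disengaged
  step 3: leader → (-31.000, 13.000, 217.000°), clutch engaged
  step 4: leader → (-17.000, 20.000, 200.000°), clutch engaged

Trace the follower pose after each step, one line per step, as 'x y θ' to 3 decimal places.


-5.000 26.500 6.500
-5.000 26.500 6.500
-5.000 26.500 6.500
31.000 27.500 96.000
87.000 31.500 61.500

step 0: Δleader=(-2.000, 20.000, 40.000°), engaged; cmd=(-8.000, 10.500, 79.500°) → follower=(-5.000, 26.500, 6.500°)
step 1: Δleader=(16.000, -16.000, 42.000°), disengaged; cmd=(0,0,0) → follower holds at (-5.000, 26.500, 6.500°)
step 2: Δleader=(-22.000, 20.000, -41.000°), disengaged; cmd=(0,0,0) → follower holds at (-5.000, 26.500, 6.500°)
step 3: Δleader=(9.000, 1.000, 45.000°), engaged; cmd=(36.000, 1.000, 89.500°) → follower=(31.000, 27.500, 96.000°)
step 4: Δleader=(14.000, 7.000, -17.000°), engaged; cmd=(56.000, 4.000, -34.500°) → follower=(87.000, 31.500, 61.500°)


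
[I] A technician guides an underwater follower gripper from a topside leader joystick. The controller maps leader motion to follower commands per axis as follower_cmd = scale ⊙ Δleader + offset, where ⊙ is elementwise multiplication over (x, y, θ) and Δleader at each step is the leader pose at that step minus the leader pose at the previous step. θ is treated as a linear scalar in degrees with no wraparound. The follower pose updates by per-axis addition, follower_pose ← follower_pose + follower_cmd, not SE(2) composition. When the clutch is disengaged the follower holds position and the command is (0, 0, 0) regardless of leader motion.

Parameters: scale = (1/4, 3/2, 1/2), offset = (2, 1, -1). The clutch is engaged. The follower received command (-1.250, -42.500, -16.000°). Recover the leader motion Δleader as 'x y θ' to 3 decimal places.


-13.000 -29.000 -30.000

axis x: (-1.250 − 2) / (1/4) = -13.000
axis y: (-42.500 − 1) / (3/2) = -29.000
axis θ: (-16.000 − -1) / (1/2) = -30.000


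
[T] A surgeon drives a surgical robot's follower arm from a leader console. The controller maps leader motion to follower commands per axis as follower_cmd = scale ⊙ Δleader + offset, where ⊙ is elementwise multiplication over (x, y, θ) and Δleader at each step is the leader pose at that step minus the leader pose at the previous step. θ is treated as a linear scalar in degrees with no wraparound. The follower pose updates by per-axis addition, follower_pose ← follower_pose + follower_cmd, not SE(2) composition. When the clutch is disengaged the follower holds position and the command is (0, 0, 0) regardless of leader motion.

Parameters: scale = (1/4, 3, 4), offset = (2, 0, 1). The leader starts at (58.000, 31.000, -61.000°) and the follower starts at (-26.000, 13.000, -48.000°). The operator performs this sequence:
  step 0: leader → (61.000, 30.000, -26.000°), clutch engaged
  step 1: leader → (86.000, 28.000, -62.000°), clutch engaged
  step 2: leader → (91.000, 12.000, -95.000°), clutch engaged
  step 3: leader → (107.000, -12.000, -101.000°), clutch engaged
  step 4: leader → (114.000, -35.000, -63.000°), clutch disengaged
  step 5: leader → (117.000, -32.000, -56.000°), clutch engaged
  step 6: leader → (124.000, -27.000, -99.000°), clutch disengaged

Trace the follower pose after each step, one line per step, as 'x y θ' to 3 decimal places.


-23.250 10.000 93.000
-15.000 4.000 -50.000
-11.750 -44.000 -181.000
-5.750 -116.000 -204.000
-5.750 -116.000 -204.000
-3.000 -107.000 -175.000
-3.000 -107.000 -175.000

step 0: Δleader=(3.000, -1.000, 35.000°), engaged; cmd=(2.750, -3.000, 141.000°) → follower=(-23.250, 10.000, 93.000°)
step 1: Δleader=(25.000, -2.000, -36.000°), engaged; cmd=(8.250, -6.000, -143.000°) → follower=(-15.000, 4.000, -50.000°)
step 2: Δleader=(5.000, -16.000, -33.000°), engaged; cmd=(3.250, -48.000, -131.000°) → follower=(-11.750, -44.000, -181.000°)
step 3: Δleader=(16.000, -24.000, -6.000°), engaged; cmd=(6.000, -72.000, -23.000°) → follower=(-5.750, -116.000, -204.000°)
step 4: Δleader=(7.000, -23.000, 38.000°), disengaged; cmd=(0,0,0) → follower holds at (-5.750, -116.000, -204.000°)
step 5: Δleader=(3.000, 3.000, 7.000°), engaged; cmd=(2.750, 9.000, 29.000°) → follower=(-3.000, -107.000, -175.000°)
step 6: Δleader=(7.000, 5.000, -43.000°), disengaged; cmd=(0,0,0) → follower holds at (-3.000, -107.000, -175.000°)


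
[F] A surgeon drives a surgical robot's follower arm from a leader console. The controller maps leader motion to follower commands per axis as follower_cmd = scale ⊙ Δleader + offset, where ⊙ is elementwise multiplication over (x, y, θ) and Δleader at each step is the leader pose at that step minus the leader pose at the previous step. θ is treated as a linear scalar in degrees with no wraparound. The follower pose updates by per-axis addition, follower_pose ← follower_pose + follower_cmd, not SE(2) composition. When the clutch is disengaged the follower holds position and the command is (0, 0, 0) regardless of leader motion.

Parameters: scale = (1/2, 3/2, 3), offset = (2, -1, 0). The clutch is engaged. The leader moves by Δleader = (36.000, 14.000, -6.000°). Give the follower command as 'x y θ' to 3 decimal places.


axis x: 1/2·36.000 + 2 = 20.000
axis y: 3/2·14.000 + -1 = 20.000
axis θ: 3·-6.000 + 0 = -18.000

20.000 20.000 -18.000


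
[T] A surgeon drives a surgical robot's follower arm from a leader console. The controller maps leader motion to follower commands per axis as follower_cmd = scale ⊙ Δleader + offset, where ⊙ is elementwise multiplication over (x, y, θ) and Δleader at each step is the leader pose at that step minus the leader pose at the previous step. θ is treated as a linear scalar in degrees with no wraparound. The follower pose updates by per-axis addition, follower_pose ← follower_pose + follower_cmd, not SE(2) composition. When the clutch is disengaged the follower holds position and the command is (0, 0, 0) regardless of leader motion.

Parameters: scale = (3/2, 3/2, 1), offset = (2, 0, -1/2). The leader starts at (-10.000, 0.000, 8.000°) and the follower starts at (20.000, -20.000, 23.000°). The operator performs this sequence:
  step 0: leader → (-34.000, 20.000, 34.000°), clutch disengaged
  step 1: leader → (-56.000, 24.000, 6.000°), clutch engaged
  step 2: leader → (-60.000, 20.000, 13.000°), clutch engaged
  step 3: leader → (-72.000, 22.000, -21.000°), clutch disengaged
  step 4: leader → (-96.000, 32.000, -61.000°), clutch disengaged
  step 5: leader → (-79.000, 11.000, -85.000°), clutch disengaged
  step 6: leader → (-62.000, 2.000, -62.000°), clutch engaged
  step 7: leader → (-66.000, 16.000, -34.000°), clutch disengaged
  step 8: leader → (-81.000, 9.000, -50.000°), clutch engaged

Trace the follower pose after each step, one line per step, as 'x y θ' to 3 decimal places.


20.000 -20.000 23.000
-11.000 -14.000 -5.500
-15.000 -20.000 1.000
-15.000 -20.000 1.000
-15.000 -20.000 1.000
-15.000 -20.000 1.000
12.500 -33.500 23.500
12.500 -33.500 23.500
-8.000 -44.000 7.000

step 0: Δleader=(-24.000, 20.000, 26.000°), disengaged; cmd=(0,0,0) → follower holds at (20.000, -20.000, 23.000°)
step 1: Δleader=(-22.000, 4.000, -28.000°), engaged; cmd=(-31.000, 6.000, -28.500°) → follower=(-11.000, -14.000, -5.500°)
step 2: Δleader=(-4.000, -4.000, 7.000°), engaged; cmd=(-4.000, -6.000, 6.500°) → follower=(-15.000, -20.000, 1.000°)
step 3: Δleader=(-12.000, 2.000, -34.000°), disengaged; cmd=(0,0,0) → follower holds at (-15.000, -20.000, 1.000°)
step 4: Δleader=(-24.000, 10.000, -40.000°), disengaged; cmd=(0,0,0) → follower holds at (-15.000, -20.000, 1.000°)
step 5: Δleader=(17.000, -21.000, -24.000°), disengaged; cmd=(0,0,0) → follower holds at (-15.000, -20.000, 1.000°)
step 6: Δleader=(17.000, -9.000, 23.000°), engaged; cmd=(27.500, -13.500, 22.500°) → follower=(12.500, -33.500, 23.500°)
step 7: Δleader=(-4.000, 14.000, 28.000°), disengaged; cmd=(0,0,0) → follower holds at (12.500, -33.500, 23.500°)
step 8: Δleader=(-15.000, -7.000, -16.000°), engaged; cmd=(-20.500, -10.500, -16.500°) → follower=(-8.000, -44.000, 7.000°)


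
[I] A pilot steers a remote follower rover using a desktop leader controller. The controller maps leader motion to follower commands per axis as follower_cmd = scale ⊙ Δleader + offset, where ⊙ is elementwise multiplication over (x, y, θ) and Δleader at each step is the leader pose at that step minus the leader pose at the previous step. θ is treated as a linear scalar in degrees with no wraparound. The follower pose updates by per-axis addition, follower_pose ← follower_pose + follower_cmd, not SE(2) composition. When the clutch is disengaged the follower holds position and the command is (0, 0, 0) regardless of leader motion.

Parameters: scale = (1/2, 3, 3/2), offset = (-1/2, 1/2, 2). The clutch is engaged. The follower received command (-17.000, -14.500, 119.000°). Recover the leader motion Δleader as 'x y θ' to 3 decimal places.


axis x: (-17.000 − -1/2) / (1/2) = -33.000
axis y: (-14.500 − 1/2) / (3) = -5.000
axis θ: (119.000 − 2) / (3/2) = 78.000

-33.000 -5.000 78.000


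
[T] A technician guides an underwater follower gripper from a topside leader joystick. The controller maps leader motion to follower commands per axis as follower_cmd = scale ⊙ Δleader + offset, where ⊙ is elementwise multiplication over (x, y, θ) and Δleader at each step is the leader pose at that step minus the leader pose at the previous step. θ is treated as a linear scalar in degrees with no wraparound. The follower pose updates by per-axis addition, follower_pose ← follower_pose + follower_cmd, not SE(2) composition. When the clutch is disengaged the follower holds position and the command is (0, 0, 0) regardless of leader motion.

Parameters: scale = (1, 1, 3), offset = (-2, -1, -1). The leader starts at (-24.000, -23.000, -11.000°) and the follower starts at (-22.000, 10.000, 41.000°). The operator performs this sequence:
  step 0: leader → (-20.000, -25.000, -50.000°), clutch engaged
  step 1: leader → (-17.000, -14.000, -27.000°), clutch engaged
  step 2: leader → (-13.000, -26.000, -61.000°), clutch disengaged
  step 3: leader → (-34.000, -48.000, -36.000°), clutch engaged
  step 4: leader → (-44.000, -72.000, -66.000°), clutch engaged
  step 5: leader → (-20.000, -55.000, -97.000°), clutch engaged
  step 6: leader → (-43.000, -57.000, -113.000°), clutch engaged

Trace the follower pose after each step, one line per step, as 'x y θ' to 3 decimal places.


-20.000 7.000 -77.000
-19.000 17.000 -9.000
-19.000 17.000 -9.000
-42.000 -6.000 65.000
-54.000 -31.000 -26.000
-32.000 -15.000 -120.000
-57.000 -18.000 -169.000

step 0: Δleader=(4.000, -2.000, -39.000°), engaged; cmd=(2.000, -3.000, -118.000°) → follower=(-20.000, 7.000, -77.000°)
step 1: Δleader=(3.000, 11.000, 23.000°), engaged; cmd=(1.000, 10.000, 68.000°) → follower=(-19.000, 17.000, -9.000°)
step 2: Δleader=(4.000, -12.000, -34.000°), disengaged; cmd=(0,0,0) → follower holds at (-19.000, 17.000, -9.000°)
step 3: Δleader=(-21.000, -22.000, 25.000°), engaged; cmd=(-23.000, -23.000, 74.000°) → follower=(-42.000, -6.000, 65.000°)
step 4: Δleader=(-10.000, -24.000, -30.000°), engaged; cmd=(-12.000, -25.000, -91.000°) → follower=(-54.000, -31.000, -26.000°)
step 5: Δleader=(24.000, 17.000, -31.000°), engaged; cmd=(22.000, 16.000, -94.000°) → follower=(-32.000, -15.000, -120.000°)
step 6: Δleader=(-23.000, -2.000, -16.000°), engaged; cmd=(-25.000, -3.000, -49.000°) → follower=(-57.000, -18.000, -169.000°)


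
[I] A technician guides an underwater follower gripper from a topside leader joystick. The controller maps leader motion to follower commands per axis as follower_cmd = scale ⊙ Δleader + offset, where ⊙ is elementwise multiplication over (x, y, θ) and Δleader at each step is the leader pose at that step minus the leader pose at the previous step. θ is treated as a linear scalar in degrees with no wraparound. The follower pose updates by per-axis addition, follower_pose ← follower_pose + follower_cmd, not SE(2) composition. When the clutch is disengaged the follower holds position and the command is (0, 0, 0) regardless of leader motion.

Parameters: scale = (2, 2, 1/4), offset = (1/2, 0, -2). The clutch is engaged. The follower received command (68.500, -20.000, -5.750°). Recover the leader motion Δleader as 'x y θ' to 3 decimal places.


axis x: (68.500 − 1/2) / (2) = 34.000
axis y: (-20.000 − 0) / (2) = -10.000
axis θ: (-5.750 − -2) / (1/4) = -15.000

34.000 -10.000 -15.000


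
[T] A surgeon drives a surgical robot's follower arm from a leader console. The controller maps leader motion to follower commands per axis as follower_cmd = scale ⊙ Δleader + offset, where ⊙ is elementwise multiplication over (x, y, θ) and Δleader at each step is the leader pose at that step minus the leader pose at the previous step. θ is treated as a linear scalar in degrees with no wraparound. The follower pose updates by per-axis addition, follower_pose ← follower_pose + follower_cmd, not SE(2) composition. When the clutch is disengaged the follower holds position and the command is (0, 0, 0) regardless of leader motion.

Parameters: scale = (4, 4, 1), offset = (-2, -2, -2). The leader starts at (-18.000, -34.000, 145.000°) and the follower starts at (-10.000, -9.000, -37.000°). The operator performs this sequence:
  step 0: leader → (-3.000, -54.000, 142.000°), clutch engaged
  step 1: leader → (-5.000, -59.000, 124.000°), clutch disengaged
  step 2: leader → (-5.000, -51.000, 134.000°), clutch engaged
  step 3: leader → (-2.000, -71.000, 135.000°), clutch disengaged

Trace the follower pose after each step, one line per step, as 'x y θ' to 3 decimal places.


step 0: Δleader=(15.000, -20.000, -3.000°), engaged; cmd=(58.000, -82.000, -5.000°) → follower=(48.000, -91.000, -42.000°)
step 1: Δleader=(-2.000, -5.000, -18.000°), disengaged; cmd=(0,0,0) → follower holds at (48.000, -91.000, -42.000°)
step 2: Δleader=(0.000, 8.000, 10.000°), engaged; cmd=(-2.000, 30.000, 8.000°) → follower=(46.000, -61.000, -34.000°)
step 3: Δleader=(3.000, -20.000, 1.000°), disengaged; cmd=(0,0,0) → follower holds at (46.000, -61.000, -34.000°)

48.000 -91.000 -42.000
48.000 -91.000 -42.000
46.000 -61.000 -34.000
46.000 -61.000 -34.000


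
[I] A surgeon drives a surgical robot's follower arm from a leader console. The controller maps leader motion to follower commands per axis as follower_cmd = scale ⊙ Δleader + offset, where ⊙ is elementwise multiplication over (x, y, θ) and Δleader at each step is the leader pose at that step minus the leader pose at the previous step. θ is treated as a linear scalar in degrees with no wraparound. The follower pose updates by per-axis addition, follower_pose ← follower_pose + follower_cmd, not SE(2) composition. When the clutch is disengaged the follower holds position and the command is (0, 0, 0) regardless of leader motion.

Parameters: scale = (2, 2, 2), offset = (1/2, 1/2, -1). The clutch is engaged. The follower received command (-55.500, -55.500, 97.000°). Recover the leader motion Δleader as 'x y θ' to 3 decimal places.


-28.000 -28.000 49.000

axis x: (-55.500 − 1/2) / (2) = -28.000
axis y: (-55.500 − 1/2) / (2) = -28.000
axis θ: (97.000 − -1) / (2) = 49.000


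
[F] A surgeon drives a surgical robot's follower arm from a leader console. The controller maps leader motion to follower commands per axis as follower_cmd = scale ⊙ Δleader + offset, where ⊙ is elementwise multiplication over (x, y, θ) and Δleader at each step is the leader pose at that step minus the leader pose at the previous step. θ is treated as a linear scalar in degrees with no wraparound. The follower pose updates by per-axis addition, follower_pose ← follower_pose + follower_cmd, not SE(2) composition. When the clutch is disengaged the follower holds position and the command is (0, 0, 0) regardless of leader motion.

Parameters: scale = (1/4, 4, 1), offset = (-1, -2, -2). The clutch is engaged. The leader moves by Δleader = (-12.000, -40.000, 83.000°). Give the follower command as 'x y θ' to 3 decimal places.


-4.000 -162.000 81.000

axis x: 1/4·-12.000 + -1 = -4.000
axis y: 4·-40.000 + -2 = -162.000
axis θ: 1·83.000 + -2 = 81.000


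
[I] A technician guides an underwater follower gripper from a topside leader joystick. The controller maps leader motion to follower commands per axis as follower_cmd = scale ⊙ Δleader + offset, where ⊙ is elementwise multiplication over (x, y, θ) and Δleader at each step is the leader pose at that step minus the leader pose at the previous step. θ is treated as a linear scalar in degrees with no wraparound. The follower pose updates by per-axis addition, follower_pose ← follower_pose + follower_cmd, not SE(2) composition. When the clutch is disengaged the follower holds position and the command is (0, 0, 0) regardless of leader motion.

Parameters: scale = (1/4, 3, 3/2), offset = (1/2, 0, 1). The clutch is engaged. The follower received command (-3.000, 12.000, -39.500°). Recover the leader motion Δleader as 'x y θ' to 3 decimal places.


-14.000 4.000 -27.000

axis x: (-3.000 − 1/2) / (1/4) = -14.000
axis y: (12.000 − 0) / (3) = 4.000
axis θ: (-39.500 − 1) / (3/2) = -27.000


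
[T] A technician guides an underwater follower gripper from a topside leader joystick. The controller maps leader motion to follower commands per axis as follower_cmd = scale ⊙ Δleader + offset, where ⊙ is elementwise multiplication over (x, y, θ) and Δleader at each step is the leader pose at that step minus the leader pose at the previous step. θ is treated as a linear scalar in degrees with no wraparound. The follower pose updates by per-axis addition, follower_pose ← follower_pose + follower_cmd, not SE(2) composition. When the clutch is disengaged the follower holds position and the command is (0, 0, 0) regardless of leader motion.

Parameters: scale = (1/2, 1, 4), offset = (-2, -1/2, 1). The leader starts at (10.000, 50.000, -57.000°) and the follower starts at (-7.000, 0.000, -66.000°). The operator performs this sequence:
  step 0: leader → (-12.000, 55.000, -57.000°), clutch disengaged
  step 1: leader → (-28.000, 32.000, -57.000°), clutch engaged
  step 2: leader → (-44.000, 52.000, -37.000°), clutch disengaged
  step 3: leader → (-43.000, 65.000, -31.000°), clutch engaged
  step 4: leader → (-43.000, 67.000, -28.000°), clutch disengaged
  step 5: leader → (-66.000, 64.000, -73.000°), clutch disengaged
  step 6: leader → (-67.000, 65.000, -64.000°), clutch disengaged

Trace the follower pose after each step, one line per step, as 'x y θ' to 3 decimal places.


step 0: Δleader=(-22.000, 5.000, 0.000°), disengaged; cmd=(0,0,0) → follower holds at (-7.000, 0.000, -66.000°)
step 1: Δleader=(-16.000, -23.000, 0.000°), engaged; cmd=(-10.000, -23.500, 1.000°) → follower=(-17.000, -23.500, -65.000°)
step 2: Δleader=(-16.000, 20.000, 20.000°), disengaged; cmd=(0,0,0) → follower holds at (-17.000, -23.500, -65.000°)
step 3: Δleader=(1.000, 13.000, 6.000°), engaged; cmd=(-1.500, 12.500, 25.000°) → follower=(-18.500, -11.000, -40.000°)
step 4: Δleader=(0.000, 2.000, 3.000°), disengaged; cmd=(0,0,0) → follower holds at (-18.500, -11.000, -40.000°)
step 5: Δleader=(-23.000, -3.000, -45.000°), disengaged; cmd=(0,0,0) → follower holds at (-18.500, -11.000, -40.000°)
step 6: Δleader=(-1.000, 1.000, 9.000°), disengaged; cmd=(0,0,0) → follower holds at (-18.500, -11.000, -40.000°)

-7.000 0.000 -66.000
-17.000 -23.500 -65.000
-17.000 -23.500 -65.000
-18.500 -11.000 -40.000
-18.500 -11.000 -40.000
-18.500 -11.000 -40.000
-18.500 -11.000 -40.000


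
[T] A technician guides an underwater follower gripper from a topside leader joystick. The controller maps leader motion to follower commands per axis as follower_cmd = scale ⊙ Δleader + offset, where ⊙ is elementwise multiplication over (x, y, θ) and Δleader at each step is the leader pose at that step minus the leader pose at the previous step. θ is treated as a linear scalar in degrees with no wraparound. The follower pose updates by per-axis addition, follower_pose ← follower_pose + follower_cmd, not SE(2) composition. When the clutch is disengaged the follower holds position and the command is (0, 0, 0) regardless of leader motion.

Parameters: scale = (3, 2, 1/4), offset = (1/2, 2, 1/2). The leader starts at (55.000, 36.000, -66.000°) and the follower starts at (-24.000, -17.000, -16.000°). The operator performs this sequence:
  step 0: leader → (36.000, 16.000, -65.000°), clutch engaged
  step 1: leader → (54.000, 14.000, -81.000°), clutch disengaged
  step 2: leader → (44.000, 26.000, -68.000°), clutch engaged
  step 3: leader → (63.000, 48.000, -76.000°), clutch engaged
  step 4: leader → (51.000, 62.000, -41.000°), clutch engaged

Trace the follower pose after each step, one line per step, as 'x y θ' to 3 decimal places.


-80.500 -55.000 -15.250
-80.500 -55.000 -15.250
-110.000 -29.000 -11.500
-52.500 17.000 -13.000
-88.000 47.000 -3.750

step 0: Δleader=(-19.000, -20.000, 1.000°), engaged; cmd=(-56.500, -38.000, 0.750°) → follower=(-80.500, -55.000, -15.250°)
step 1: Δleader=(18.000, -2.000, -16.000°), disengaged; cmd=(0,0,0) → follower holds at (-80.500, -55.000, -15.250°)
step 2: Δleader=(-10.000, 12.000, 13.000°), engaged; cmd=(-29.500, 26.000, 3.750°) → follower=(-110.000, -29.000, -11.500°)
step 3: Δleader=(19.000, 22.000, -8.000°), engaged; cmd=(57.500, 46.000, -1.500°) → follower=(-52.500, 17.000, -13.000°)
step 4: Δleader=(-12.000, 14.000, 35.000°), engaged; cmd=(-35.500, 30.000, 9.250°) → follower=(-88.000, 47.000, -3.750°)


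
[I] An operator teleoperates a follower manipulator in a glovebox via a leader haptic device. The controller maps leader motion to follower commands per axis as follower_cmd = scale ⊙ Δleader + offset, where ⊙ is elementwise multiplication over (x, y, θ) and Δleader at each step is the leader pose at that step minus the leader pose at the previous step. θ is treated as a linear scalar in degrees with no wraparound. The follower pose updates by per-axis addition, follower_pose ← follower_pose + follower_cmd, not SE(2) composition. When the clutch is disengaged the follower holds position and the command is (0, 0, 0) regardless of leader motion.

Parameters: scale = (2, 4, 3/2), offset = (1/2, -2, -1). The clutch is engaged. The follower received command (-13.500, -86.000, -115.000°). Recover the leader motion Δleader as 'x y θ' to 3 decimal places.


axis x: (-13.500 − 1/2) / (2) = -7.000
axis y: (-86.000 − -2) / (4) = -21.000
axis θ: (-115.000 − -1) / (3/2) = -76.000

-7.000 -21.000 -76.000


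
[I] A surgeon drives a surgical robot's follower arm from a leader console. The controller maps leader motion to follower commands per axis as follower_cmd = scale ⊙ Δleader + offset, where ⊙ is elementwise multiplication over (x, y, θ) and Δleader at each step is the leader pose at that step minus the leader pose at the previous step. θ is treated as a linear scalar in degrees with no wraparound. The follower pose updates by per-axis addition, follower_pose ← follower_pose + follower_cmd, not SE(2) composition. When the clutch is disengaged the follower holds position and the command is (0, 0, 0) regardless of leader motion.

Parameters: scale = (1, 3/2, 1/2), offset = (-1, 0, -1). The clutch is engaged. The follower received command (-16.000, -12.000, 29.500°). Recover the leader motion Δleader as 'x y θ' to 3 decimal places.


axis x: (-16.000 − -1) / (1) = -15.000
axis y: (-12.000 − 0) / (3/2) = -8.000
axis θ: (29.500 − -1) / (1/2) = 61.000

-15.000 -8.000 61.000


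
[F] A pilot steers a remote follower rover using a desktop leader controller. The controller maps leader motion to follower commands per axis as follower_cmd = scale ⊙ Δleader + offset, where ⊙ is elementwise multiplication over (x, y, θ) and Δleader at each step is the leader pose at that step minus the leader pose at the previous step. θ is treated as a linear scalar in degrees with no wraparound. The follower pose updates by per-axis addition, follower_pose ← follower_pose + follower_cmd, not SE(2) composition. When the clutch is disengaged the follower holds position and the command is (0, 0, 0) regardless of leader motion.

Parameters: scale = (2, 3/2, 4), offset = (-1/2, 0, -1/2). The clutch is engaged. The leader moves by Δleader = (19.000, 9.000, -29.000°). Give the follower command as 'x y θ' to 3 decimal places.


axis x: 2·19.000 + -1/2 = 37.500
axis y: 3/2·9.000 + 0 = 13.500
axis θ: 4·-29.000 + -1/2 = -116.500

37.500 13.500 -116.500


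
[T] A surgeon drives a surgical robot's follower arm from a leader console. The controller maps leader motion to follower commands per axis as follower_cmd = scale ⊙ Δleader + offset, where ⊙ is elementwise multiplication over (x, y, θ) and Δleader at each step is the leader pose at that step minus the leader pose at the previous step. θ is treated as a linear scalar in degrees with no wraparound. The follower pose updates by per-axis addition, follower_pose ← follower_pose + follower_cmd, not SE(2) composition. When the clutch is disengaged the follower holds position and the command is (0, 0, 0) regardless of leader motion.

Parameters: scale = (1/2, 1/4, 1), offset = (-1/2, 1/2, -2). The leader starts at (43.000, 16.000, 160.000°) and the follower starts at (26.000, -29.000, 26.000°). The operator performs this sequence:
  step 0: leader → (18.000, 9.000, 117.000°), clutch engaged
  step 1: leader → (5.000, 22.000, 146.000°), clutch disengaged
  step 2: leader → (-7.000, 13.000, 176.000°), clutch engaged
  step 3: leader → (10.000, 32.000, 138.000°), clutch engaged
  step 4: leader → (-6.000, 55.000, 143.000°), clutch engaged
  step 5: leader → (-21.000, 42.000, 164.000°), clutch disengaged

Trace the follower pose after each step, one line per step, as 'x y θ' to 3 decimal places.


step 0: Δleader=(-25.000, -7.000, -43.000°), engaged; cmd=(-13.000, -1.250, -45.000°) → follower=(13.000, -30.250, -19.000°)
step 1: Δleader=(-13.000, 13.000, 29.000°), disengaged; cmd=(0,0,0) → follower holds at (13.000, -30.250, -19.000°)
step 2: Δleader=(-12.000, -9.000, 30.000°), engaged; cmd=(-6.500, -1.750, 28.000°) → follower=(6.500, -32.000, 9.000°)
step 3: Δleader=(17.000, 19.000, -38.000°), engaged; cmd=(8.000, 5.250, -40.000°) → follower=(14.500, -26.750, -31.000°)
step 4: Δleader=(-16.000, 23.000, 5.000°), engaged; cmd=(-8.500, 6.250, 3.000°) → follower=(6.000, -20.500, -28.000°)
step 5: Δleader=(-15.000, -13.000, 21.000°), disengaged; cmd=(0,0,0) → follower holds at (6.000, -20.500, -28.000°)

13.000 -30.250 -19.000
13.000 -30.250 -19.000
6.500 -32.000 9.000
14.500 -26.750 -31.000
6.000 -20.500 -28.000
6.000 -20.500 -28.000


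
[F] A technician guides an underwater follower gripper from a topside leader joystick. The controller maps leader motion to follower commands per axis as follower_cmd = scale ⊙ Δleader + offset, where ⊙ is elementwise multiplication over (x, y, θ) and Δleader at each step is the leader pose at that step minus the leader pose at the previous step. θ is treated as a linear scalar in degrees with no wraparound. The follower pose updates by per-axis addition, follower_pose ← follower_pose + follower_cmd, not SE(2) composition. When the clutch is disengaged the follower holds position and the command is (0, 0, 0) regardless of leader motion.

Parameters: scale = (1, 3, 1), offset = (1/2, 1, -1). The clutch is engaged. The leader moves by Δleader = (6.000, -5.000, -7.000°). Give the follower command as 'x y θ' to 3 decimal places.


axis x: 1·6.000 + 1/2 = 6.500
axis y: 3·-5.000 + 1 = -14.000
axis θ: 1·-7.000 + -1 = -8.000

6.500 -14.000 -8.000


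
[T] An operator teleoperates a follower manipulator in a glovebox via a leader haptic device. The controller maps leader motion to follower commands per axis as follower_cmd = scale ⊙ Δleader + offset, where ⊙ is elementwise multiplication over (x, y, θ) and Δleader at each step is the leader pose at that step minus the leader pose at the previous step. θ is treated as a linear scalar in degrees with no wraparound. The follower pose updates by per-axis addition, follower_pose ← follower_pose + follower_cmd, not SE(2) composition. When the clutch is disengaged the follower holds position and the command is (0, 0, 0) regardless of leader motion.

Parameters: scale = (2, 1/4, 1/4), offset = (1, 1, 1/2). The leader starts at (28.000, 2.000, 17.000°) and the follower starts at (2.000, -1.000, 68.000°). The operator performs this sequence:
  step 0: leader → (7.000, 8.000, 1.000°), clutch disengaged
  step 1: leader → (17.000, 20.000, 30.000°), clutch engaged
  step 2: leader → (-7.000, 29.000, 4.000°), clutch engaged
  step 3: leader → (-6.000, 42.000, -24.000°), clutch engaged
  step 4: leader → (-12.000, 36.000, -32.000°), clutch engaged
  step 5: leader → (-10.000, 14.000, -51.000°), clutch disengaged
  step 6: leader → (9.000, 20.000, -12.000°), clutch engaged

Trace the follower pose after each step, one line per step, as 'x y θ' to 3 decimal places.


2.000 -1.000 68.000
23.000 3.000 75.750
-24.000 6.250 69.750
-21.000 10.500 63.250
-32.000 10.000 61.750
-32.000 10.000 61.750
7.000 12.500 72.000

step 0: Δleader=(-21.000, 6.000, -16.000°), disengaged; cmd=(0,0,0) → follower holds at (2.000, -1.000, 68.000°)
step 1: Δleader=(10.000, 12.000, 29.000°), engaged; cmd=(21.000, 4.000, 7.750°) → follower=(23.000, 3.000, 75.750°)
step 2: Δleader=(-24.000, 9.000, -26.000°), engaged; cmd=(-47.000, 3.250, -6.000°) → follower=(-24.000, 6.250, 69.750°)
step 3: Δleader=(1.000, 13.000, -28.000°), engaged; cmd=(3.000, 4.250, -6.500°) → follower=(-21.000, 10.500, 63.250°)
step 4: Δleader=(-6.000, -6.000, -8.000°), engaged; cmd=(-11.000, -0.500, -1.500°) → follower=(-32.000, 10.000, 61.750°)
step 5: Δleader=(2.000, -22.000, -19.000°), disengaged; cmd=(0,0,0) → follower holds at (-32.000, 10.000, 61.750°)
step 6: Δleader=(19.000, 6.000, 39.000°), engaged; cmd=(39.000, 2.500, 10.250°) → follower=(7.000, 12.500, 72.000°)


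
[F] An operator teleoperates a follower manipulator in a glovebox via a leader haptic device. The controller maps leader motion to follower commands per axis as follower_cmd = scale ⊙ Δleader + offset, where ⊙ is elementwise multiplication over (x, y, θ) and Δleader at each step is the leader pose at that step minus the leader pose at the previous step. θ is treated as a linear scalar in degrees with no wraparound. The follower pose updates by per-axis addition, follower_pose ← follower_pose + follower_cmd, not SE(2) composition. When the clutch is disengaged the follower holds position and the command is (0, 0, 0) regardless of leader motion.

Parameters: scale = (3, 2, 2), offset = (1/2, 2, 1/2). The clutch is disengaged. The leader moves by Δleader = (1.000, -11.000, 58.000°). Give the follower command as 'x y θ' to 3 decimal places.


0.000 0.000 0.000

clutch disengaged → follower holds; cmd = (0, 0, 0)


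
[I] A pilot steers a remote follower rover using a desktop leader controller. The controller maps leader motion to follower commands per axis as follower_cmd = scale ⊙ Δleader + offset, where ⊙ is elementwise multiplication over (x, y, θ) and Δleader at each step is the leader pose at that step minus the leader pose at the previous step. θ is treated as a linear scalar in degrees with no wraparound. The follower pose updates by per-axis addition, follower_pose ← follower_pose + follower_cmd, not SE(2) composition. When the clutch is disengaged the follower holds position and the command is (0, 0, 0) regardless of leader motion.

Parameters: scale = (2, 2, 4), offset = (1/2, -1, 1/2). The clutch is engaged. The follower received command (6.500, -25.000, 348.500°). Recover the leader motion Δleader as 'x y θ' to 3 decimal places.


3.000 -12.000 87.000

axis x: (6.500 − 1/2) / (2) = 3.000
axis y: (-25.000 − -1) / (2) = -12.000
axis θ: (348.500 − 1/2) / (4) = 87.000


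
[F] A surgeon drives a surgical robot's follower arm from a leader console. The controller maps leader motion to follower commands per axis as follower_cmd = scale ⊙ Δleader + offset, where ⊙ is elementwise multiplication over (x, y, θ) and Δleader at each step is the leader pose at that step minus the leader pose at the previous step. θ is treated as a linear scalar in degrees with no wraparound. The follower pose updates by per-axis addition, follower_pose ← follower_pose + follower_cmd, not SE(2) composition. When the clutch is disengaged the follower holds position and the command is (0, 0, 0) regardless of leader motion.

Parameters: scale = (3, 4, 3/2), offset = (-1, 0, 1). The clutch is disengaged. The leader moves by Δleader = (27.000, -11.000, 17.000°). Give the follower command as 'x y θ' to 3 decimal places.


0.000 0.000 0.000

clutch disengaged → follower holds; cmd = (0, 0, 0)


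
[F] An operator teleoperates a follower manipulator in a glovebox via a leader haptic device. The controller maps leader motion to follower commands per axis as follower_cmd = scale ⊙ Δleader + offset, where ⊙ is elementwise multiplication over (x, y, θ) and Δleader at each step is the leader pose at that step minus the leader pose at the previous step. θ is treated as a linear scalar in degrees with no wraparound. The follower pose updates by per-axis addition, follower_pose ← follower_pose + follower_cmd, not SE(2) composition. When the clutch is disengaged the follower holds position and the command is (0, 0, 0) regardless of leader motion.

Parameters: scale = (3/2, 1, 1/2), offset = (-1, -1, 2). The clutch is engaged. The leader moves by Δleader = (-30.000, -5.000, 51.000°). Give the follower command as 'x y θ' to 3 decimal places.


axis x: 3/2·-30.000 + -1 = -46.000
axis y: 1·-5.000 + -1 = -6.000
axis θ: 1/2·51.000 + 2 = 27.500

-46.000 -6.000 27.500


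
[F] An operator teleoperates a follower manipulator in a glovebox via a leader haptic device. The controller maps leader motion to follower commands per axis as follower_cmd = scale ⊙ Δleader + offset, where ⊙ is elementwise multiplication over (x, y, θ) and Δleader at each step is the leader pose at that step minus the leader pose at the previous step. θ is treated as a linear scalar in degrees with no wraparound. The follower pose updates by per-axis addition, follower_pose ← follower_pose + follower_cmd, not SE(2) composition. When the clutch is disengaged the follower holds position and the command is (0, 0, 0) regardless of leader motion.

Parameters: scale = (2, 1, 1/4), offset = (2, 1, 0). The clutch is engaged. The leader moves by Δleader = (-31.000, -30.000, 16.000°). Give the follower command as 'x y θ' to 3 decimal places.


axis x: 2·-31.000 + 2 = -60.000
axis y: 1·-30.000 + 1 = -29.000
axis θ: 1/4·16.000 + 0 = 4.000

-60.000 -29.000 4.000


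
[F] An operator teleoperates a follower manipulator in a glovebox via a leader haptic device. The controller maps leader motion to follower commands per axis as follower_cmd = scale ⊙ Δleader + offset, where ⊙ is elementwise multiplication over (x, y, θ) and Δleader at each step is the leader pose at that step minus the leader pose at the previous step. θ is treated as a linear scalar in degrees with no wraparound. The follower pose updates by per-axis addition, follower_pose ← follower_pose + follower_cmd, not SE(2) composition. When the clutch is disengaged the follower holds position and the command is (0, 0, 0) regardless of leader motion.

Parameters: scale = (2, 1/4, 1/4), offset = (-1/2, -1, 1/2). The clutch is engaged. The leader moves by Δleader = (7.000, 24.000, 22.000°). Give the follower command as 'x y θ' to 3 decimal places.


axis x: 2·7.000 + -1/2 = 13.500
axis y: 1/4·24.000 + -1 = 5.000
axis θ: 1/4·22.000 + 1/2 = 6.000

13.500 5.000 6.000
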